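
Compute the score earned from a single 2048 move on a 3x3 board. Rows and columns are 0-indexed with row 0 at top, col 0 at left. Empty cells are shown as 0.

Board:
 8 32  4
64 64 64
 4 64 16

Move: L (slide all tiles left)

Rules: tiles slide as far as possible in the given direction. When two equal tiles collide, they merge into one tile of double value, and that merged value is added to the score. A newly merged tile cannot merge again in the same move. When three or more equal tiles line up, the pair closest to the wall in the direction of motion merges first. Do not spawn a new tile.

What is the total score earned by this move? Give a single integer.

Answer: 128

Derivation:
Slide left:
row 0: [8, 32, 4] -> [8, 32, 4]  score +0 (running 0)
row 1: [64, 64, 64] -> [128, 64, 0]  score +128 (running 128)
row 2: [4, 64, 16] -> [4, 64, 16]  score +0 (running 128)
Board after move:
  8  32   4
128  64   0
  4  64  16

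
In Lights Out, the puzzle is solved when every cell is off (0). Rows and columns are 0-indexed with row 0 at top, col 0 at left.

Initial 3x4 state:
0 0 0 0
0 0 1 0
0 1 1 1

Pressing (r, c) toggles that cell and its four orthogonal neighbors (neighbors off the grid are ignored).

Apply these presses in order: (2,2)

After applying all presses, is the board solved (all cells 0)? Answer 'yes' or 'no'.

After press 1 at (2,2):
0 0 0 0
0 0 0 0
0 0 0 0

Lights still on: 0

Answer: yes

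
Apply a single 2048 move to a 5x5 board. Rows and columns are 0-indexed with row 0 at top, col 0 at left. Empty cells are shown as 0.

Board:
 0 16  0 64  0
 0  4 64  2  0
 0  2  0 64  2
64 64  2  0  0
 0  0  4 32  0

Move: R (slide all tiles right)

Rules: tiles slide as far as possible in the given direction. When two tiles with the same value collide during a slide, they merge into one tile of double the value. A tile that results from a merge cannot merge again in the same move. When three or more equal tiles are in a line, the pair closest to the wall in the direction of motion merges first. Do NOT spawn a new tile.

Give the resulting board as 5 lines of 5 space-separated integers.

Slide right:
row 0: [0, 16, 0, 64, 0] -> [0, 0, 0, 16, 64]
row 1: [0, 4, 64, 2, 0] -> [0, 0, 4, 64, 2]
row 2: [0, 2, 0, 64, 2] -> [0, 0, 2, 64, 2]
row 3: [64, 64, 2, 0, 0] -> [0, 0, 0, 128, 2]
row 4: [0, 0, 4, 32, 0] -> [0, 0, 0, 4, 32]

Answer:   0   0   0  16  64
  0   0   4  64   2
  0   0   2  64   2
  0   0   0 128   2
  0   0   0   4  32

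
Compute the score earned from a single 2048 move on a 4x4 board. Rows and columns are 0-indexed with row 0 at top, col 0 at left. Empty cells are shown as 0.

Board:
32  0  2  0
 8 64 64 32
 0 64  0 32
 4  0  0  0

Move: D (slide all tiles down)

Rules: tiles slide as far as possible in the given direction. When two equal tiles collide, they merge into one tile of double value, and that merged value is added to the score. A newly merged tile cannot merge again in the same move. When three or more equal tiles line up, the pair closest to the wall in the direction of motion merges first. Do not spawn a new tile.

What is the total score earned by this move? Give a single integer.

Answer: 192

Derivation:
Slide down:
col 0: [32, 8, 0, 4] -> [0, 32, 8, 4]  score +0 (running 0)
col 1: [0, 64, 64, 0] -> [0, 0, 0, 128]  score +128 (running 128)
col 2: [2, 64, 0, 0] -> [0, 0, 2, 64]  score +0 (running 128)
col 3: [0, 32, 32, 0] -> [0, 0, 0, 64]  score +64 (running 192)
Board after move:
  0   0   0   0
 32   0   0   0
  8   0   2   0
  4 128  64  64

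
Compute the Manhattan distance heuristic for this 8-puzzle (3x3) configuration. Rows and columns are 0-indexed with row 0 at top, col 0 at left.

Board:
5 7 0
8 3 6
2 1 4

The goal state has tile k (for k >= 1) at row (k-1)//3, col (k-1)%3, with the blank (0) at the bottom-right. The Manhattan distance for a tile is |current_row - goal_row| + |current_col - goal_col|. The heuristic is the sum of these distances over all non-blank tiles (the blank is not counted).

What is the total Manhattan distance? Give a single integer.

Tile 5: at (0,0), goal (1,1), distance |0-1|+|0-1| = 2
Tile 7: at (0,1), goal (2,0), distance |0-2|+|1-0| = 3
Tile 8: at (1,0), goal (2,1), distance |1-2|+|0-1| = 2
Tile 3: at (1,1), goal (0,2), distance |1-0|+|1-2| = 2
Tile 6: at (1,2), goal (1,2), distance |1-1|+|2-2| = 0
Tile 2: at (2,0), goal (0,1), distance |2-0|+|0-1| = 3
Tile 1: at (2,1), goal (0,0), distance |2-0|+|1-0| = 3
Tile 4: at (2,2), goal (1,0), distance |2-1|+|2-0| = 3
Sum: 2 + 3 + 2 + 2 + 0 + 3 + 3 + 3 = 18

Answer: 18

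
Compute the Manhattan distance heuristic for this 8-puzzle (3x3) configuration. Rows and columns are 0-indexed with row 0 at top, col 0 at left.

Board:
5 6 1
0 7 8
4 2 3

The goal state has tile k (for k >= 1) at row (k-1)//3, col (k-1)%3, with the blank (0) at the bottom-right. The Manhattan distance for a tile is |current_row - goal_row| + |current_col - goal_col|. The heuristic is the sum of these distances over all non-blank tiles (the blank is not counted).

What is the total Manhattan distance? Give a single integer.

Answer: 15

Derivation:
Tile 5: (0,0)->(1,1) = 2
Tile 6: (0,1)->(1,2) = 2
Tile 1: (0,2)->(0,0) = 2
Tile 7: (1,1)->(2,0) = 2
Tile 8: (1,2)->(2,1) = 2
Tile 4: (2,0)->(1,0) = 1
Tile 2: (2,1)->(0,1) = 2
Tile 3: (2,2)->(0,2) = 2
Sum: 2 + 2 + 2 + 2 + 2 + 1 + 2 + 2 = 15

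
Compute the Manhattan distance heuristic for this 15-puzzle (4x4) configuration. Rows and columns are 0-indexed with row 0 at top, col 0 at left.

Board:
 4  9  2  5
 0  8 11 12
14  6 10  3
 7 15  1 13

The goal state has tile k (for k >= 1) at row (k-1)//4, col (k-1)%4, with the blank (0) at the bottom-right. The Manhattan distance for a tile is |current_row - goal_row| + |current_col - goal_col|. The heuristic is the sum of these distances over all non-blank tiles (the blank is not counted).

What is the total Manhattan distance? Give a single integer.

Answer: 35

Derivation:
Tile 4: (0,0)->(0,3) = 3
Tile 9: (0,1)->(2,0) = 3
Tile 2: (0,2)->(0,1) = 1
Tile 5: (0,3)->(1,0) = 4
Tile 8: (1,1)->(1,3) = 2
Tile 11: (1,2)->(2,2) = 1
Tile 12: (1,3)->(2,3) = 1
Tile 14: (2,0)->(3,1) = 2
Tile 6: (2,1)->(1,1) = 1
Tile 10: (2,2)->(2,1) = 1
Tile 3: (2,3)->(0,2) = 3
Tile 7: (3,0)->(1,2) = 4
Tile 15: (3,1)->(3,2) = 1
Tile 1: (3,2)->(0,0) = 5
Tile 13: (3,3)->(3,0) = 3
Sum: 3 + 3 + 1 + 4 + 2 + 1 + 1 + 2 + 1 + 1 + 3 + 4 + 1 + 5 + 3 = 35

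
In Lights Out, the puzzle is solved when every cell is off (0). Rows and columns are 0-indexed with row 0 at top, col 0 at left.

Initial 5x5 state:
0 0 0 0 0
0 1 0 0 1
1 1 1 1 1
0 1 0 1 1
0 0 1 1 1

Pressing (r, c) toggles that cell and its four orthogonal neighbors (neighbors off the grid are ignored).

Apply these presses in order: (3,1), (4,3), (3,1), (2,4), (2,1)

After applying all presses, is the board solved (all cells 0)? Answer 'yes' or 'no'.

After press 1 at (3,1):
0 0 0 0 0
0 1 0 0 1
1 0 1 1 1
1 0 1 1 1
0 1 1 1 1

After press 2 at (4,3):
0 0 0 0 0
0 1 0 0 1
1 0 1 1 1
1 0 1 0 1
0 1 0 0 0

After press 3 at (3,1):
0 0 0 0 0
0 1 0 0 1
1 1 1 1 1
0 1 0 0 1
0 0 0 0 0

After press 4 at (2,4):
0 0 0 0 0
0 1 0 0 0
1 1 1 0 0
0 1 0 0 0
0 0 0 0 0

After press 5 at (2,1):
0 0 0 0 0
0 0 0 0 0
0 0 0 0 0
0 0 0 0 0
0 0 0 0 0

Lights still on: 0

Answer: yes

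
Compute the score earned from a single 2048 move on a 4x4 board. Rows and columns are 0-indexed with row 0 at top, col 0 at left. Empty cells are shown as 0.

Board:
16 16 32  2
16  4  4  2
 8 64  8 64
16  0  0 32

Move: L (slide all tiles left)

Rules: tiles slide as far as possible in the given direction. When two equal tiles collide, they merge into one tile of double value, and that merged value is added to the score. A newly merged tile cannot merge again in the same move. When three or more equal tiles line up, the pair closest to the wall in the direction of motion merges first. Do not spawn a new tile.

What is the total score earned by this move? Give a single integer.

Answer: 40

Derivation:
Slide left:
row 0: [16, 16, 32, 2] -> [32, 32, 2, 0]  score +32 (running 32)
row 1: [16, 4, 4, 2] -> [16, 8, 2, 0]  score +8 (running 40)
row 2: [8, 64, 8, 64] -> [8, 64, 8, 64]  score +0 (running 40)
row 3: [16, 0, 0, 32] -> [16, 32, 0, 0]  score +0 (running 40)
Board after move:
32 32  2  0
16  8  2  0
 8 64  8 64
16 32  0  0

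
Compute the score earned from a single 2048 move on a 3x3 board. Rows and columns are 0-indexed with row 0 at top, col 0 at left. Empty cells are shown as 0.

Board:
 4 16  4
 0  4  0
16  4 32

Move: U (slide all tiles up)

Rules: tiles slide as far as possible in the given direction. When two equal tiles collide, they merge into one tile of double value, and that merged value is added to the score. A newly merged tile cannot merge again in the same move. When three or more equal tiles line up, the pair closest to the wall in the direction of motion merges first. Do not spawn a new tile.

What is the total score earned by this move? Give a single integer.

Answer: 8

Derivation:
Slide up:
col 0: [4, 0, 16] -> [4, 16, 0]  score +0 (running 0)
col 1: [16, 4, 4] -> [16, 8, 0]  score +8 (running 8)
col 2: [4, 0, 32] -> [4, 32, 0]  score +0 (running 8)
Board after move:
 4 16  4
16  8 32
 0  0  0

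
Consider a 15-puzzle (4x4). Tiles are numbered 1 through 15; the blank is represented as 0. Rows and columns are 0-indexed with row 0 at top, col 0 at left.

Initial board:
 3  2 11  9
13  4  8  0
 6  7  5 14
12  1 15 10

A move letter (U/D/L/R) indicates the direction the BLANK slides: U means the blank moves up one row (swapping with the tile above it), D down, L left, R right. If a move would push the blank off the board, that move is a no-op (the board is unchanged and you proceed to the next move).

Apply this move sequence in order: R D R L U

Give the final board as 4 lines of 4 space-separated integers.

Answer:  3  2 11  9
13  4  0 14
 6  7  8  5
12  1 15 10

Derivation:
After move 1 (R):
 3  2 11  9
13  4  8  0
 6  7  5 14
12  1 15 10

After move 2 (D):
 3  2 11  9
13  4  8 14
 6  7  5  0
12  1 15 10

After move 3 (R):
 3  2 11  9
13  4  8 14
 6  7  5  0
12  1 15 10

After move 4 (L):
 3  2 11  9
13  4  8 14
 6  7  0  5
12  1 15 10

After move 5 (U):
 3  2 11  9
13  4  0 14
 6  7  8  5
12  1 15 10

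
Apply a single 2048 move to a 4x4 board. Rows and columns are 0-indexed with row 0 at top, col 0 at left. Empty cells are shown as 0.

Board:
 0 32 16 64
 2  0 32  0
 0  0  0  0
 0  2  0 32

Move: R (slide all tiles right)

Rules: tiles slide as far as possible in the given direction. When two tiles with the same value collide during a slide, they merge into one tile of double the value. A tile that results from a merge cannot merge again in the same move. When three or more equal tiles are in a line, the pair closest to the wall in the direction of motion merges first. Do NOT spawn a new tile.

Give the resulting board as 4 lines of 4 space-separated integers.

Slide right:
row 0: [0, 32, 16, 64] -> [0, 32, 16, 64]
row 1: [2, 0, 32, 0] -> [0, 0, 2, 32]
row 2: [0, 0, 0, 0] -> [0, 0, 0, 0]
row 3: [0, 2, 0, 32] -> [0, 0, 2, 32]

Answer:  0 32 16 64
 0  0  2 32
 0  0  0  0
 0  0  2 32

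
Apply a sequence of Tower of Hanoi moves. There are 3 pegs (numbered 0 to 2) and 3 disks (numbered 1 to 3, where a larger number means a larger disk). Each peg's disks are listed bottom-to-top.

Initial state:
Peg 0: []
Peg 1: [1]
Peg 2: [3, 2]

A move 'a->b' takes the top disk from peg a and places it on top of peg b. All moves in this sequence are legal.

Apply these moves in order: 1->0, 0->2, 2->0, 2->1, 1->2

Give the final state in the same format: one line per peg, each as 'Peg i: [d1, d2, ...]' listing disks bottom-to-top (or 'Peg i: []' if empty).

Answer: Peg 0: [1]
Peg 1: []
Peg 2: [3, 2]

Derivation:
After move 1 (1->0):
Peg 0: [1]
Peg 1: []
Peg 2: [3, 2]

After move 2 (0->2):
Peg 0: []
Peg 1: []
Peg 2: [3, 2, 1]

After move 3 (2->0):
Peg 0: [1]
Peg 1: []
Peg 2: [3, 2]

After move 4 (2->1):
Peg 0: [1]
Peg 1: [2]
Peg 2: [3]

After move 5 (1->2):
Peg 0: [1]
Peg 1: []
Peg 2: [3, 2]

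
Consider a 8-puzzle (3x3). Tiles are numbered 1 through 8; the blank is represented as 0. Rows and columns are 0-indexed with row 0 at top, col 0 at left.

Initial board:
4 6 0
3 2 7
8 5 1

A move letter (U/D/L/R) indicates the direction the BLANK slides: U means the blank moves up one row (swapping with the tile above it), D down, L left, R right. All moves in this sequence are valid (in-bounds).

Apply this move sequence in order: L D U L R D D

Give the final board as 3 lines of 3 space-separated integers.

Answer: 4 2 6
3 5 7
8 0 1

Derivation:
After move 1 (L):
4 0 6
3 2 7
8 5 1

After move 2 (D):
4 2 6
3 0 7
8 5 1

After move 3 (U):
4 0 6
3 2 7
8 5 1

After move 4 (L):
0 4 6
3 2 7
8 5 1

After move 5 (R):
4 0 6
3 2 7
8 5 1

After move 6 (D):
4 2 6
3 0 7
8 5 1

After move 7 (D):
4 2 6
3 5 7
8 0 1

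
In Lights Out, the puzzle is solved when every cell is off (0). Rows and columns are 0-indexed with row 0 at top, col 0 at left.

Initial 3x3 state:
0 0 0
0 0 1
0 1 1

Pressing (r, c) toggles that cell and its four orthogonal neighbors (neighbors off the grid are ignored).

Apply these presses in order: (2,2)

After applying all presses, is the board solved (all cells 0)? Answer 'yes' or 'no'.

After press 1 at (2,2):
0 0 0
0 0 0
0 0 0

Lights still on: 0

Answer: yes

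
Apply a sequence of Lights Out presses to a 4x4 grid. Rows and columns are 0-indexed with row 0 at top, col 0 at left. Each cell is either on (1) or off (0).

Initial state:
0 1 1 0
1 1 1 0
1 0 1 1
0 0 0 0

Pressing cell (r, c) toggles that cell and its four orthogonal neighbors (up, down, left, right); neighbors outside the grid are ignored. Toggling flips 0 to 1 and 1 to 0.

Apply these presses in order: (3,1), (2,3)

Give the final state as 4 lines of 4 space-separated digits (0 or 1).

After press 1 at (3,1):
0 1 1 0
1 1 1 0
1 1 1 1
1 1 1 0

After press 2 at (2,3):
0 1 1 0
1 1 1 1
1 1 0 0
1 1 1 1

Answer: 0 1 1 0
1 1 1 1
1 1 0 0
1 1 1 1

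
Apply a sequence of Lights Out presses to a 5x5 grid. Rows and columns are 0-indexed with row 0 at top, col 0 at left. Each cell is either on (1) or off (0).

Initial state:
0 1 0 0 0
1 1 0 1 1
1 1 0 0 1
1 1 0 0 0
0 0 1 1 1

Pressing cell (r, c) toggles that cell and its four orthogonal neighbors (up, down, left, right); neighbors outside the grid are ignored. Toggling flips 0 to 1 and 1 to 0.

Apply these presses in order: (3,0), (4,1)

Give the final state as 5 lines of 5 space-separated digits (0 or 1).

Answer: 0 1 0 0 0
1 1 0 1 1
0 1 0 0 1
0 1 0 0 0
0 1 0 1 1

Derivation:
After press 1 at (3,0):
0 1 0 0 0
1 1 0 1 1
0 1 0 0 1
0 0 0 0 0
1 0 1 1 1

After press 2 at (4,1):
0 1 0 0 0
1 1 0 1 1
0 1 0 0 1
0 1 0 0 0
0 1 0 1 1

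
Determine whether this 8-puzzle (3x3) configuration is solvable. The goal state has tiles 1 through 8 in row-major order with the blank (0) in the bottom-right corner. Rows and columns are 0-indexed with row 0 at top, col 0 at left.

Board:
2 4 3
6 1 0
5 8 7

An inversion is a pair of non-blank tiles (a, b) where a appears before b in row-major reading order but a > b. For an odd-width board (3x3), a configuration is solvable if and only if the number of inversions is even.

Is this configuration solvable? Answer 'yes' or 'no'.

Answer: no

Derivation:
Inversions (pairs i<j in row-major order where tile[i] > tile[j] > 0): 7
7 is odd, so the puzzle is not solvable.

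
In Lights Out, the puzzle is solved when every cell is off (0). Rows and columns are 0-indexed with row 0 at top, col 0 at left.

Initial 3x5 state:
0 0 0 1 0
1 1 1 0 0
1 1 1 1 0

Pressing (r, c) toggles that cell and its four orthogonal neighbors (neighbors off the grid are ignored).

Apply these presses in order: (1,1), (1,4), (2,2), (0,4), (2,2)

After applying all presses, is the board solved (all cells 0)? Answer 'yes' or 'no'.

After press 1 at (1,1):
0 1 0 1 0
0 0 0 0 0
1 0 1 1 0

After press 2 at (1,4):
0 1 0 1 1
0 0 0 1 1
1 0 1 1 1

After press 3 at (2,2):
0 1 0 1 1
0 0 1 1 1
1 1 0 0 1

After press 4 at (0,4):
0 1 0 0 0
0 0 1 1 0
1 1 0 0 1

After press 5 at (2,2):
0 1 0 0 0
0 0 0 1 0
1 0 1 1 1

Lights still on: 6

Answer: no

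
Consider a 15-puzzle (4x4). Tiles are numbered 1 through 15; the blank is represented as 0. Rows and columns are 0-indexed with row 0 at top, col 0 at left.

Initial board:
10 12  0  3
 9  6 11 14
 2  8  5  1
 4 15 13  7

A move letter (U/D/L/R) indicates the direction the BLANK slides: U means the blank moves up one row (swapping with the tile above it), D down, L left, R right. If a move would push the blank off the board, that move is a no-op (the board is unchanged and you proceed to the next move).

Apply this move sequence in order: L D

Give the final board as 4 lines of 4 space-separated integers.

After move 1 (L):
10  0 12  3
 9  6 11 14
 2  8  5  1
 4 15 13  7

After move 2 (D):
10  6 12  3
 9  0 11 14
 2  8  5  1
 4 15 13  7

Answer: 10  6 12  3
 9  0 11 14
 2  8  5  1
 4 15 13  7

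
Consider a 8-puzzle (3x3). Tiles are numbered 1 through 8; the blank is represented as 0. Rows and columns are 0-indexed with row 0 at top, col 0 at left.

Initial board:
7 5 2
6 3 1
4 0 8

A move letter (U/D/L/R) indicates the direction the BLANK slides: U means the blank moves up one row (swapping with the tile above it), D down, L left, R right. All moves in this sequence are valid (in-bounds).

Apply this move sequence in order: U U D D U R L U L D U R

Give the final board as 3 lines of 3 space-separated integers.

After move 1 (U):
7 5 2
6 0 1
4 3 8

After move 2 (U):
7 0 2
6 5 1
4 3 8

After move 3 (D):
7 5 2
6 0 1
4 3 8

After move 4 (D):
7 5 2
6 3 1
4 0 8

After move 5 (U):
7 5 2
6 0 1
4 3 8

After move 6 (R):
7 5 2
6 1 0
4 3 8

After move 7 (L):
7 5 2
6 0 1
4 3 8

After move 8 (U):
7 0 2
6 5 1
4 3 8

After move 9 (L):
0 7 2
6 5 1
4 3 8

After move 10 (D):
6 7 2
0 5 1
4 3 8

After move 11 (U):
0 7 2
6 5 1
4 3 8

After move 12 (R):
7 0 2
6 5 1
4 3 8

Answer: 7 0 2
6 5 1
4 3 8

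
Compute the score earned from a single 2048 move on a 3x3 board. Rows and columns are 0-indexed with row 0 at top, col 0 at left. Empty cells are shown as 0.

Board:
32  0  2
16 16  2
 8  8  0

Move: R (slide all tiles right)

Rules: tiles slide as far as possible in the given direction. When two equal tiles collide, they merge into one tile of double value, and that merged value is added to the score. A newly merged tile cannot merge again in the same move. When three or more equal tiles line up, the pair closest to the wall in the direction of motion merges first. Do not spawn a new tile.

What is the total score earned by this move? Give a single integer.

Slide right:
row 0: [32, 0, 2] -> [0, 32, 2]  score +0 (running 0)
row 1: [16, 16, 2] -> [0, 32, 2]  score +32 (running 32)
row 2: [8, 8, 0] -> [0, 0, 16]  score +16 (running 48)
Board after move:
 0 32  2
 0 32  2
 0  0 16

Answer: 48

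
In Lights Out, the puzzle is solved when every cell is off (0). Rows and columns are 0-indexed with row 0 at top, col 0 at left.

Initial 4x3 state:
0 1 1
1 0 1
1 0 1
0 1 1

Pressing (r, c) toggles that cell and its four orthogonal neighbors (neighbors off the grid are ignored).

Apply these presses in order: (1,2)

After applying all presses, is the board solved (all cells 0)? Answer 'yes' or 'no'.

After press 1 at (1,2):
0 1 0
1 1 0
1 0 0
0 1 1

Lights still on: 6

Answer: no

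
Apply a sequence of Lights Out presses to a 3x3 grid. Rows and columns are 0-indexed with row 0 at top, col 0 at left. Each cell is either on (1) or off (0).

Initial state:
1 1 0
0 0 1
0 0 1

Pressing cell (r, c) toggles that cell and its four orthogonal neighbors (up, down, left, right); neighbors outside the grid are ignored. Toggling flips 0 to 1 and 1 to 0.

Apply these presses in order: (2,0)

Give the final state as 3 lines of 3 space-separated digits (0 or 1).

Answer: 1 1 0
1 0 1
1 1 1

Derivation:
After press 1 at (2,0):
1 1 0
1 0 1
1 1 1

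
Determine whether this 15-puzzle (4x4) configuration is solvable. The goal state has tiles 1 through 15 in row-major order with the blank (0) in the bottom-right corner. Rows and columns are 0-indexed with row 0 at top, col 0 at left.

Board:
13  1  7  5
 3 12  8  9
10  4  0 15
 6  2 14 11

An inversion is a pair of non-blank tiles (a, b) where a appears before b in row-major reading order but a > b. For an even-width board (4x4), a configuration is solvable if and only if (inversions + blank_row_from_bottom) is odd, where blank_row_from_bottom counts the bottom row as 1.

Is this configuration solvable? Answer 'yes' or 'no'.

Answer: no

Derivation:
Inversions: 44
Blank is in row 2 (0-indexed from top), which is row 2 counting from the bottom (bottom = 1).
44 + 2 = 46, which is even, so the puzzle is not solvable.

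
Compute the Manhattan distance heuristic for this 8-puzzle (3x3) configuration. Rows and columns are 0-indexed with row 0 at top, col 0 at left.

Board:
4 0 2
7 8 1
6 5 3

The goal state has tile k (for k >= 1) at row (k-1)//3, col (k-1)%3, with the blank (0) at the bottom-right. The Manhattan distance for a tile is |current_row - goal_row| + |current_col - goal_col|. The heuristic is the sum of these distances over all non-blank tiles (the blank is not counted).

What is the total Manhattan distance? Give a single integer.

Tile 4: at (0,0), goal (1,0), distance |0-1|+|0-0| = 1
Tile 2: at (0,2), goal (0,1), distance |0-0|+|2-1| = 1
Tile 7: at (1,0), goal (2,0), distance |1-2|+|0-0| = 1
Tile 8: at (1,1), goal (2,1), distance |1-2|+|1-1| = 1
Tile 1: at (1,2), goal (0,0), distance |1-0|+|2-0| = 3
Tile 6: at (2,0), goal (1,2), distance |2-1|+|0-2| = 3
Tile 5: at (2,1), goal (1,1), distance |2-1|+|1-1| = 1
Tile 3: at (2,2), goal (0,2), distance |2-0|+|2-2| = 2
Sum: 1 + 1 + 1 + 1 + 3 + 3 + 1 + 2 = 13

Answer: 13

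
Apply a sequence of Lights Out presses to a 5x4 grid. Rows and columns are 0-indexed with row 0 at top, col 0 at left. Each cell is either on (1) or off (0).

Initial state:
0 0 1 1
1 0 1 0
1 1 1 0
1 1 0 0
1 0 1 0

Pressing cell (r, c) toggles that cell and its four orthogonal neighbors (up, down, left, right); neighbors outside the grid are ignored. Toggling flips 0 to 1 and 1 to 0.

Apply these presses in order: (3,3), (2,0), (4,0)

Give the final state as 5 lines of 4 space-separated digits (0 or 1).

After press 1 at (3,3):
0 0 1 1
1 0 1 0
1 1 1 1
1 1 1 1
1 0 1 1

After press 2 at (2,0):
0 0 1 1
0 0 1 0
0 0 1 1
0 1 1 1
1 0 1 1

After press 3 at (4,0):
0 0 1 1
0 0 1 0
0 0 1 1
1 1 1 1
0 1 1 1

Answer: 0 0 1 1
0 0 1 0
0 0 1 1
1 1 1 1
0 1 1 1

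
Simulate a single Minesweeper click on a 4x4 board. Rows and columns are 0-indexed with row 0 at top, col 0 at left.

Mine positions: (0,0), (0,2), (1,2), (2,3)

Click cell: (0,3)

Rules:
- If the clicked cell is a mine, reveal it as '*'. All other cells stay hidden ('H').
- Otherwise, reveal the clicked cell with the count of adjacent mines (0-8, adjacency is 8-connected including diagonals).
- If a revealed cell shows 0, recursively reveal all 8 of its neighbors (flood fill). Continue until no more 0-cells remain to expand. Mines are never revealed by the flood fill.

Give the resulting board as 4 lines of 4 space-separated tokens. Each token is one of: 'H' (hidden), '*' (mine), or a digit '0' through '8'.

H H H 2
H H H H
H H H H
H H H H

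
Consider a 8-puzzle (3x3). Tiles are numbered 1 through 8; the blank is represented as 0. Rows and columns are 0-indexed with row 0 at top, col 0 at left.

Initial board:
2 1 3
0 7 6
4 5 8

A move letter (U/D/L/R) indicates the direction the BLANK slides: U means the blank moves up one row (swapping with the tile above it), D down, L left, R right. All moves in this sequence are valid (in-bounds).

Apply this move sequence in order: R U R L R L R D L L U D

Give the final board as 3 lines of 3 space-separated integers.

Answer: 2 3 6
0 7 1
4 5 8

Derivation:
After move 1 (R):
2 1 3
7 0 6
4 5 8

After move 2 (U):
2 0 3
7 1 6
4 5 8

After move 3 (R):
2 3 0
7 1 6
4 5 8

After move 4 (L):
2 0 3
7 1 6
4 5 8

After move 5 (R):
2 3 0
7 1 6
4 5 8

After move 6 (L):
2 0 3
7 1 6
4 5 8

After move 7 (R):
2 3 0
7 1 6
4 5 8

After move 8 (D):
2 3 6
7 1 0
4 5 8

After move 9 (L):
2 3 6
7 0 1
4 5 8

After move 10 (L):
2 3 6
0 7 1
4 5 8

After move 11 (U):
0 3 6
2 7 1
4 5 8

After move 12 (D):
2 3 6
0 7 1
4 5 8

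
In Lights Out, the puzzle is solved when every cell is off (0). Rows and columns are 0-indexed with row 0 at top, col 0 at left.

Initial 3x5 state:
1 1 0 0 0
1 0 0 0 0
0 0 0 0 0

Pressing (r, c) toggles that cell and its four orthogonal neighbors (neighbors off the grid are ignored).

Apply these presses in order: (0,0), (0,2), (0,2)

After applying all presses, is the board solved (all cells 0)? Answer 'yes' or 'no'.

Answer: yes

Derivation:
After press 1 at (0,0):
0 0 0 0 0
0 0 0 0 0
0 0 0 0 0

After press 2 at (0,2):
0 1 1 1 0
0 0 1 0 0
0 0 0 0 0

After press 3 at (0,2):
0 0 0 0 0
0 0 0 0 0
0 0 0 0 0

Lights still on: 0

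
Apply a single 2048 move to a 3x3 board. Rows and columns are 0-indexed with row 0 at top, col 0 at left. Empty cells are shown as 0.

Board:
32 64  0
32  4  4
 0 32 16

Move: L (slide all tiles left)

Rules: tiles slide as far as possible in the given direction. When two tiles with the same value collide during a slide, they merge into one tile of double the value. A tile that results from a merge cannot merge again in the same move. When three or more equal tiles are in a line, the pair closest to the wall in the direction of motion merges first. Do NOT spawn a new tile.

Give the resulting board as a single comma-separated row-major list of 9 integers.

Slide left:
row 0: [32, 64, 0] -> [32, 64, 0]
row 1: [32, 4, 4] -> [32, 8, 0]
row 2: [0, 32, 16] -> [32, 16, 0]

Answer: 32, 64, 0, 32, 8, 0, 32, 16, 0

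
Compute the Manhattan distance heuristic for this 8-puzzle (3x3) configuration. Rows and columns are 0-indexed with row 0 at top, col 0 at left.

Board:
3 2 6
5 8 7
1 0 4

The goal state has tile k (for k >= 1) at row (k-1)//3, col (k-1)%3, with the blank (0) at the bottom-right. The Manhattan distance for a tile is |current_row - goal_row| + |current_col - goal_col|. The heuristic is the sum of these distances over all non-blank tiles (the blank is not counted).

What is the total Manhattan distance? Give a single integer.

Answer: 13

Derivation:
Tile 3: at (0,0), goal (0,2), distance |0-0|+|0-2| = 2
Tile 2: at (0,1), goal (0,1), distance |0-0|+|1-1| = 0
Tile 6: at (0,2), goal (1,2), distance |0-1|+|2-2| = 1
Tile 5: at (1,0), goal (1,1), distance |1-1|+|0-1| = 1
Tile 8: at (1,1), goal (2,1), distance |1-2|+|1-1| = 1
Tile 7: at (1,2), goal (2,0), distance |1-2|+|2-0| = 3
Tile 1: at (2,0), goal (0,0), distance |2-0|+|0-0| = 2
Tile 4: at (2,2), goal (1,0), distance |2-1|+|2-0| = 3
Sum: 2 + 0 + 1 + 1 + 1 + 3 + 2 + 3 = 13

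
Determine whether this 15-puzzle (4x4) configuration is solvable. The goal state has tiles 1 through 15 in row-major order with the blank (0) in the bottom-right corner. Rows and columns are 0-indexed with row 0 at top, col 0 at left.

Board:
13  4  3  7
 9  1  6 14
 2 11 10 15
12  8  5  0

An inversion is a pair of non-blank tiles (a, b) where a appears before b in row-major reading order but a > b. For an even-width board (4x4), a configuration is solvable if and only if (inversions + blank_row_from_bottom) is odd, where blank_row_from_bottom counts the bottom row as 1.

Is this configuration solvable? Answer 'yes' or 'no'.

Inversions: 45
Blank is in row 3 (0-indexed from top), which is row 1 counting from the bottom (bottom = 1).
45 + 1 = 46, which is even, so the puzzle is not solvable.

Answer: no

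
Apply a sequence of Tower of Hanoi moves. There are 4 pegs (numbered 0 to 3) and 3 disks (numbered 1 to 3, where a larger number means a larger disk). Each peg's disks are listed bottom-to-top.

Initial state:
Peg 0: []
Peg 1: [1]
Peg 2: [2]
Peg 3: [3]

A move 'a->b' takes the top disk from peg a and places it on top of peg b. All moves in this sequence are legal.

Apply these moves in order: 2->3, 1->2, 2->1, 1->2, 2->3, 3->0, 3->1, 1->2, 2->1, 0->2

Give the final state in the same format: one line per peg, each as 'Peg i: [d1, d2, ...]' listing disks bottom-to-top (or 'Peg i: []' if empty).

After move 1 (2->3):
Peg 0: []
Peg 1: [1]
Peg 2: []
Peg 3: [3, 2]

After move 2 (1->2):
Peg 0: []
Peg 1: []
Peg 2: [1]
Peg 3: [3, 2]

After move 3 (2->1):
Peg 0: []
Peg 1: [1]
Peg 2: []
Peg 3: [3, 2]

After move 4 (1->2):
Peg 0: []
Peg 1: []
Peg 2: [1]
Peg 3: [3, 2]

After move 5 (2->3):
Peg 0: []
Peg 1: []
Peg 2: []
Peg 3: [3, 2, 1]

After move 6 (3->0):
Peg 0: [1]
Peg 1: []
Peg 2: []
Peg 3: [3, 2]

After move 7 (3->1):
Peg 0: [1]
Peg 1: [2]
Peg 2: []
Peg 3: [3]

After move 8 (1->2):
Peg 0: [1]
Peg 1: []
Peg 2: [2]
Peg 3: [3]

After move 9 (2->1):
Peg 0: [1]
Peg 1: [2]
Peg 2: []
Peg 3: [3]

After move 10 (0->2):
Peg 0: []
Peg 1: [2]
Peg 2: [1]
Peg 3: [3]

Answer: Peg 0: []
Peg 1: [2]
Peg 2: [1]
Peg 3: [3]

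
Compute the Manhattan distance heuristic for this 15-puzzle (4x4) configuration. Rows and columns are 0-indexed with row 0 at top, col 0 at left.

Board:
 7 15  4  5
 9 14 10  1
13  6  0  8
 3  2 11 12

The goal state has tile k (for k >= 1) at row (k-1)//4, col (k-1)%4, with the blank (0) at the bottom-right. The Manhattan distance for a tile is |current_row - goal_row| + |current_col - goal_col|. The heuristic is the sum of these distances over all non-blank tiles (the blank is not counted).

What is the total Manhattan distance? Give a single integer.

Answer: 34

Derivation:
Tile 7: at (0,0), goal (1,2), distance |0-1|+|0-2| = 3
Tile 15: at (0,1), goal (3,2), distance |0-3|+|1-2| = 4
Tile 4: at (0,2), goal (0,3), distance |0-0|+|2-3| = 1
Tile 5: at (0,3), goal (1,0), distance |0-1|+|3-0| = 4
Tile 9: at (1,0), goal (2,0), distance |1-2|+|0-0| = 1
Tile 14: at (1,1), goal (3,1), distance |1-3|+|1-1| = 2
Tile 10: at (1,2), goal (2,1), distance |1-2|+|2-1| = 2
Tile 1: at (1,3), goal (0,0), distance |1-0|+|3-0| = 4
Tile 13: at (2,0), goal (3,0), distance |2-3|+|0-0| = 1
Tile 6: at (2,1), goal (1,1), distance |2-1|+|1-1| = 1
Tile 8: at (2,3), goal (1,3), distance |2-1|+|3-3| = 1
Tile 3: at (3,0), goal (0,2), distance |3-0|+|0-2| = 5
Tile 2: at (3,1), goal (0,1), distance |3-0|+|1-1| = 3
Tile 11: at (3,2), goal (2,2), distance |3-2|+|2-2| = 1
Tile 12: at (3,3), goal (2,3), distance |3-2|+|3-3| = 1
Sum: 3 + 4 + 1 + 4 + 1 + 2 + 2 + 4 + 1 + 1 + 1 + 5 + 3 + 1 + 1 = 34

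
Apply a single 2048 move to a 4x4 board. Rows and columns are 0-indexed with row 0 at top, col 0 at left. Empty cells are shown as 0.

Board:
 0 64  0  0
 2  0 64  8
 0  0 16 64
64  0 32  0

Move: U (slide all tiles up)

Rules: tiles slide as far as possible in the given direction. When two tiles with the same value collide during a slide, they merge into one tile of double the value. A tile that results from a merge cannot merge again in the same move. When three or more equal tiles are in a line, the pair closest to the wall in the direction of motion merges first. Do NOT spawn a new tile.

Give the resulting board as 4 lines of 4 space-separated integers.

Answer:  2 64 64  8
64  0 16 64
 0  0 32  0
 0  0  0  0

Derivation:
Slide up:
col 0: [0, 2, 0, 64] -> [2, 64, 0, 0]
col 1: [64, 0, 0, 0] -> [64, 0, 0, 0]
col 2: [0, 64, 16, 32] -> [64, 16, 32, 0]
col 3: [0, 8, 64, 0] -> [8, 64, 0, 0]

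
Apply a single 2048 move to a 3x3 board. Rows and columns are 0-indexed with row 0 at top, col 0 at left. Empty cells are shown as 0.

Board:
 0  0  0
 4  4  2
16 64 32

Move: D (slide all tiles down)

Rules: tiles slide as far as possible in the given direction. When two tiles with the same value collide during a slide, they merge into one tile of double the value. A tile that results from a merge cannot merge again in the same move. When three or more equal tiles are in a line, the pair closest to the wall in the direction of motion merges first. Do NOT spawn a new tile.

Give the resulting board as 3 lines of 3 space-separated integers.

Slide down:
col 0: [0, 4, 16] -> [0, 4, 16]
col 1: [0, 4, 64] -> [0, 4, 64]
col 2: [0, 2, 32] -> [0, 2, 32]

Answer:  0  0  0
 4  4  2
16 64 32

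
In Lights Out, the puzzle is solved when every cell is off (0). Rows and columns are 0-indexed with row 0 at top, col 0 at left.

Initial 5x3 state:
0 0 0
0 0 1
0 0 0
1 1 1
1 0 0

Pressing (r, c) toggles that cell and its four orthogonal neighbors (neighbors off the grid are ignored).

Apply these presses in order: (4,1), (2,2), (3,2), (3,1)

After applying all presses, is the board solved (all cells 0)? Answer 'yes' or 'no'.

After press 1 at (4,1):
0 0 0
0 0 1
0 0 0
1 0 1
0 1 1

After press 2 at (2,2):
0 0 0
0 0 0
0 1 1
1 0 0
0 1 1

After press 3 at (3,2):
0 0 0
0 0 0
0 1 0
1 1 1
0 1 0

After press 4 at (3,1):
0 0 0
0 0 0
0 0 0
0 0 0
0 0 0

Lights still on: 0

Answer: yes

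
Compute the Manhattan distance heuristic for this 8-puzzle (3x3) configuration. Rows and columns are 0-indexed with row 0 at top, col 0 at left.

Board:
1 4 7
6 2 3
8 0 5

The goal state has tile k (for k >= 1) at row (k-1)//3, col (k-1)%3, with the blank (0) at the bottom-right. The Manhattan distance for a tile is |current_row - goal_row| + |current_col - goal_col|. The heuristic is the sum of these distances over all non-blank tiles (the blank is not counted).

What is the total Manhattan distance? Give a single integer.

Answer: 13

Derivation:
Tile 1: (0,0)->(0,0) = 0
Tile 4: (0,1)->(1,0) = 2
Tile 7: (0,2)->(2,0) = 4
Tile 6: (1,0)->(1,2) = 2
Tile 2: (1,1)->(0,1) = 1
Tile 3: (1,2)->(0,2) = 1
Tile 8: (2,0)->(2,1) = 1
Tile 5: (2,2)->(1,1) = 2
Sum: 0 + 2 + 4 + 2 + 1 + 1 + 1 + 2 = 13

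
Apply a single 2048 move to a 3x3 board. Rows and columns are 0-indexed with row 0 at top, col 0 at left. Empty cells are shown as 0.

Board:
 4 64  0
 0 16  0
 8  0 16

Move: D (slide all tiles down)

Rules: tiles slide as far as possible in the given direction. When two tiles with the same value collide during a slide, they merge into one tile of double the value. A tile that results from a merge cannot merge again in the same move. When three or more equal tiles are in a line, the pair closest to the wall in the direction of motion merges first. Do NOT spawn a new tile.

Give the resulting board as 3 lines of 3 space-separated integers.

Slide down:
col 0: [4, 0, 8] -> [0, 4, 8]
col 1: [64, 16, 0] -> [0, 64, 16]
col 2: [0, 0, 16] -> [0, 0, 16]

Answer:  0  0  0
 4 64  0
 8 16 16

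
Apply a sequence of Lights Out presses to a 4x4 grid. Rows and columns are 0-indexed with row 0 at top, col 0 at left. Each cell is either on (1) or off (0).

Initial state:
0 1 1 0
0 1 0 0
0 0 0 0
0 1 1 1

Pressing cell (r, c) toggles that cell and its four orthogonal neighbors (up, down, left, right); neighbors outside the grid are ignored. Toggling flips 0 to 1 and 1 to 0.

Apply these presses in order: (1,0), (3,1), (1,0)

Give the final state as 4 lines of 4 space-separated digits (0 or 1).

Answer: 0 1 1 0
0 1 0 0
0 1 0 0
1 0 0 1

Derivation:
After press 1 at (1,0):
1 1 1 0
1 0 0 0
1 0 0 0
0 1 1 1

After press 2 at (3,1):
1 1 1 0
1 0 0 0
1 1 0 0
1 0 0 1

After press 3 at (1,0):
0 1 1 0
0 1 0 0
0 1 0 0
1 0 0 1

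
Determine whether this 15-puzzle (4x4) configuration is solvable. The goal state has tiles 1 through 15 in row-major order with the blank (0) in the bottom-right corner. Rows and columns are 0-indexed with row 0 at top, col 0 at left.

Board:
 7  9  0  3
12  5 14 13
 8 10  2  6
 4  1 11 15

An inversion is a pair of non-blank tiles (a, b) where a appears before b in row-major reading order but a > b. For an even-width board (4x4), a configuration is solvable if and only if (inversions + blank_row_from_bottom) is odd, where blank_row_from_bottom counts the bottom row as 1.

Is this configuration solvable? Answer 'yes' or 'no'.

Answer: yes

Derivation:
Inversions: 53
Blank is in row 0 (0-indexed from top), which is row 4 counting from the bottom (bottom = 1).
53 + 4 = 57, which is odd, so the puzzle is solvable.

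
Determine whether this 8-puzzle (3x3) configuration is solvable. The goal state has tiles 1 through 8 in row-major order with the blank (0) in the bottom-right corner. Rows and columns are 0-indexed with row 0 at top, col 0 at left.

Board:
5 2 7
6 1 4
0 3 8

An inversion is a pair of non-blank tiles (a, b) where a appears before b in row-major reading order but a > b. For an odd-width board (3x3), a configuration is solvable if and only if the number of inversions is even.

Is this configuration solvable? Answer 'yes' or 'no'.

Inversions (pairs i<j in row-major order where tile[i] > tile[j] > 0): 13
13 is odd, so the puzzle is not solvable.

Answer: no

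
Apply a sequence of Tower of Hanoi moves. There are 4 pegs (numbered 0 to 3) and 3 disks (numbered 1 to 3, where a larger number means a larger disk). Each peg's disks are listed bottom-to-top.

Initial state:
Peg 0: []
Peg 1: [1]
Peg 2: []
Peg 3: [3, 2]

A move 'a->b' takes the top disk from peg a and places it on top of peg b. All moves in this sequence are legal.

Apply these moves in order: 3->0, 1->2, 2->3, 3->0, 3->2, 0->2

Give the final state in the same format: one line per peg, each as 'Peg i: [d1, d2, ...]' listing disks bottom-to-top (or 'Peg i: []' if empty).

Answer: Peg 0: [2]
Peg 1: []
Peg 2: [3, 1]
Peg 3: []

Derivation:
After move 1 (3->0):
Peg 0: [2]
Peg 1: [1]
Peg 2: []
Peg 3: [3]

After move 2 (1->2):
Peg 0: [2]
Peg 1: []
Peg 2: [1]
Peg 3: [3]

After move 3 (2->3):
Peg 0: [2]
Peg 1: []
Peg 2: []
Peg 3: [3, 1]

After move 4 (3->0):
Peg 0: [2, 1]
Peg 1: []
Peg 2: []
Peg 3: [3]

After move 5 (3->2):
Peg 0: [2, 1]
Peg 1: []
Peg 2: [3]
Peg 3: []

After move 6 (0->2):
Peg 0: [2]
Peg 1: []
Peg 2: [3, 1]
Peg 3: []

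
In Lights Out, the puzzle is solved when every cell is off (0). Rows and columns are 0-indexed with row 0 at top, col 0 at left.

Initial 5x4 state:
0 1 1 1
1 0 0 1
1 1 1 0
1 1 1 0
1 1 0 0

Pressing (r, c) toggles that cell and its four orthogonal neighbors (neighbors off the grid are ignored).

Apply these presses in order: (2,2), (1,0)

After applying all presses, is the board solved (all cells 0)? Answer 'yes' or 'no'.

Answer: no

Derivation:
After press 1 at (2,2):
0 1 1 1
1 0 1 1
1 0 0 1
1 1 0 0
1 1 0 0

After press 2 at (1,0):
1 1 1 1
0 1 1 1
0 0 0 1
1 1 0 0
1 1 0 0

Lights still on: 12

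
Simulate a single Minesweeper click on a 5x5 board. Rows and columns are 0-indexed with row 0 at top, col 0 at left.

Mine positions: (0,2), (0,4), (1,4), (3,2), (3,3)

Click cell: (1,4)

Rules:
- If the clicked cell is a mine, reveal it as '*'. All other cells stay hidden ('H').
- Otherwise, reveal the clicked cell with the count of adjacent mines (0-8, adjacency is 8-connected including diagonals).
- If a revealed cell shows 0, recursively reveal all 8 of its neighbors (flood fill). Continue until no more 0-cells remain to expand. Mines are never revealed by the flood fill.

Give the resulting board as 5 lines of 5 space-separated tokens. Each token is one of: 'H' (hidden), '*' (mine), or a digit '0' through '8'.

H H H H H
H H H H *
H H H H H
H H H H H
H H H H H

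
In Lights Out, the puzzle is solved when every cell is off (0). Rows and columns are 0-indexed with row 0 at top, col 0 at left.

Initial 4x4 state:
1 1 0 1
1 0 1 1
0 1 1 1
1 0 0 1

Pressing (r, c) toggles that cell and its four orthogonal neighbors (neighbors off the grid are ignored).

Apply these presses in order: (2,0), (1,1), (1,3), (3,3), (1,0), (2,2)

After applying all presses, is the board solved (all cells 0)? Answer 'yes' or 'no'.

After press 1 at (2,0):
1 1 0 1
0 0 1 1
1 0 1 1
0 0 0 1

After press 2 at (1,1):
1 0 0 1
1 1 0 1
1 1 1 1
0 0 0 1

After press 3 at (1,3):
1 0 0 0
1 1 1 0
1 1 1 0
0 0 0 1

After press 4 at (3,3):
1 0 0 0
1 1 1 0
1 1 1 1
0 0 1 0

After press 5 at (1,0):
0 0 0 0
0 0 1 0
0 1 1 1
0 0 1 0

After press 6 at (2,2):
0 0 0 0
0 0 0 0
0 0 0 0
0 0 0 0

Lights still on: 0

Answer: yes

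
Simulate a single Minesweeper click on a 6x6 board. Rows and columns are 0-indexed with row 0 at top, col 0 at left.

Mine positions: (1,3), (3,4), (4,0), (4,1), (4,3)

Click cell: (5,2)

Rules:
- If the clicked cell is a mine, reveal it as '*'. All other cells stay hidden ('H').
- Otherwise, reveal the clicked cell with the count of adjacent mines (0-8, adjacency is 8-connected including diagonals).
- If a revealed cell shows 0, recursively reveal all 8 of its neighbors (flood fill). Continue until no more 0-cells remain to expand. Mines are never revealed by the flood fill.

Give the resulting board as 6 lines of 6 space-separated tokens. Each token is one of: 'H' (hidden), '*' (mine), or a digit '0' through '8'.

H H H H H H
H H H H H H
H H H H H H
H H H H H H
H H H H H H
H H 2 H H H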